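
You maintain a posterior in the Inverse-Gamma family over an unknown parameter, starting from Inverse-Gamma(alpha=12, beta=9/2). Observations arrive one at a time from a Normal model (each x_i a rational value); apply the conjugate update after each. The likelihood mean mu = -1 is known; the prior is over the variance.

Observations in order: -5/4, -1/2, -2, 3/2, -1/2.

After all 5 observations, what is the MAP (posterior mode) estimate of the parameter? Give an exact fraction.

obs 1: x=-5/4 → posterior Inverse-Gamma(25/2, 145/32)
obs 2: x=-1/2 → posterior Inverse-Gamma(13, 149/32)
obs 3: x=-2 → posterior Inverse-Gamma(27/2, 165/32)
obs 4: x=3/2 → posterior Inverse-Gamma(14, 265/32)
obs 5: x=-1/2 → posterior Inverse-Gamma(29/2, 269/32)

269/496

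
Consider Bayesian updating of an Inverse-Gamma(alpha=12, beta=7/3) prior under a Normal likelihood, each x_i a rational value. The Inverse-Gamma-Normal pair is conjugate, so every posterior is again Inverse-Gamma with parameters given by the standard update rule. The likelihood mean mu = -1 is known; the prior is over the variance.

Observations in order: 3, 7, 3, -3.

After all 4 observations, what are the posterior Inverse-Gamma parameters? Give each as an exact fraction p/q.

obs 1: x=3 → posterior Inverse-Gamma(25/2, 31/3)
obs 2: x=7 → posterior Inverse-Gamma(13, 127/3)
obs 3: x=3 → posterior Inverse-Gamma(27/2, 151/3)
obs 4: x=-3 → posterior Inverse-Gamma(14, 157/3)

alpha=14, beta=157/3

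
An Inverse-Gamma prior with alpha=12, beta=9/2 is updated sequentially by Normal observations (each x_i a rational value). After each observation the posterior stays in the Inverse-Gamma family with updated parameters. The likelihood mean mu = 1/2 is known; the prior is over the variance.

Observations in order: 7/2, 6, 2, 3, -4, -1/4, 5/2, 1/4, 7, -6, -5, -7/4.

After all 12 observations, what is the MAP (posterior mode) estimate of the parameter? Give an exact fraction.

3223/608

obs 1: x=7/2 → posterior Inverse-Gamma(25/2, 9)
obs 2: x=6 → posterior Inverse-Gamma(13, 193/8)
obs 3: x=2 → posterior Inverse-Gamma(27/2, 101/4)
obs 4: x=3 → posterior Inverse-Gamma(14, 227/8)
obs 5: x=-4 → posterior Inverse-Gamma(29/2, 77/2)
obs 6: x=-1/4 → posterior Inverse-Gamma(15, 1241/32)
obs 7: x=5/2 → posterior Inverse-Gamma(31/2, 1305/32)
obs 8: x=1/4 → posterior Inverse-Gamma(16, 653/16)
obs 9: x=7 → posterior Inverse-Gamma(33/2, 991/16)
obs 10: x=-6 → posterior Inverse-Gamma(17, 1329/16)
obs 11: x=-5 → posterior Inverse-Gamma(35/2, 1571/16)
obs 12: x=-7/4 → posterior Inverse-Gamma(18, 3223/32)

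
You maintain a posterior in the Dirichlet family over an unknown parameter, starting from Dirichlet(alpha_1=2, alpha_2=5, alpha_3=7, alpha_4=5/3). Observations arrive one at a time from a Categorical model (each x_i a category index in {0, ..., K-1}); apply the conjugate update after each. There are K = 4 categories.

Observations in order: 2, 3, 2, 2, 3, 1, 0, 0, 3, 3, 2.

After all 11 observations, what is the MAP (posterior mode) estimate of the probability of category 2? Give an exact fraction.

obs 1: x=2 → posterior Dirichlet(2, 5, 8, 5/3)
obs 2: x=3 → posterior Dirichlet(2, 5, 8, 8/3)
obs 3: x=2 → posterior Dirichlet(2, 5, 9, 8/3)
obs 4: x=2 → posterior Dirichlet(2, 5, 10, 8/3)
obs 5: x=3 → posterior Dirichlet(2, 5, 10, 11/3)
obs 6: x=1 → posterior Dirichlet(2, 6, 10, 11/3)
obs 7: x=0 → posterior Dirichlet(3, 6, 10, 11/3)
obs 8: x=0 → posterior Dirichlet(4, 6, 10, 11/3)
obs 9: x=3 → posterior Dirichlet(4, 6, 10, 14/3)
obs 10: x=3 → posterior Dirichlet(4, 6, 10, 17/3)
obs 11: x=2 → posterior Dirichlet(4, 6, 11, 17/3)

15/34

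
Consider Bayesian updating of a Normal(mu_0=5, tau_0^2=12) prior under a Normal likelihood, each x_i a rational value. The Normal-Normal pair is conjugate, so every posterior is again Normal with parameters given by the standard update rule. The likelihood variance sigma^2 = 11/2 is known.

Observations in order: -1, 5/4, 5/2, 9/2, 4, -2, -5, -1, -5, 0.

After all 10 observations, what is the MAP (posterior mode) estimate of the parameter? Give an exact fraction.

13/251

obs 1: x=-1 → posterior Normal(31/35, 132/35)
obs 2: x=5/4 → posterior Normal(61/59, 132/59)
obs 3: x=5/2 → posterior Normal(121/83, 132/83)
obs 4: x=9/2 → posterior Normal(229/107, 132/107)
obs 5: x=4 → posterior Normal(325/131, 132/131)
obs 6: x=-2 → posterior Normal(277/155, 132/155)
obs 7: x=-5 → posterior Normal(157/179, 132/179)
obs 8: x=-1 → posterior Normal(19/29, 132/203)
obs 9: x=-5 → posterior Normal(13/227, 132/227)
obs 10: x=0 → posterior Normal(13/251, 132/251)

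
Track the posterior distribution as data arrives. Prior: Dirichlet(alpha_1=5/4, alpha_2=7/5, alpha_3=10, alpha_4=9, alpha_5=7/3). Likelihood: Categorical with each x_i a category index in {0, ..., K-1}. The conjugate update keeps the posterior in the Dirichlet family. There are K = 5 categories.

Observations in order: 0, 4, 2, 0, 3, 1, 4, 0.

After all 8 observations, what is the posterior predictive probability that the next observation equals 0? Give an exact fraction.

255/1919

obs 1: x=0 → posterior Dirichlet(9/4, 7/5, 10, 9, 7/3)
obs 2: x=4 → posterior Dirichlet(9/4, 7/5, 10, 9, 10/3)
obs 3: x=2 → posterior Dirichlet(9/4, 7/5, 11, 9, 10/3)
obs 4: x=0 → posterior Dirichlet(13/4, 7/5, 11, 9, 10/3)
obs 5: x=3 → posterior Dirichlet(13/4, 7/5, 11, 10, 10/3)
obs 6: x=1 → posterior Dirichlet(13/4, 12/5, 11, 10, 10/3)
obs 7: x=4 → posterior Dirichlet(13/4, 12/5, 11, 10, 13/3)
obs 8: x=0 → posterior Dirichlet(17/4, 12/5, 11, 10, 13/3)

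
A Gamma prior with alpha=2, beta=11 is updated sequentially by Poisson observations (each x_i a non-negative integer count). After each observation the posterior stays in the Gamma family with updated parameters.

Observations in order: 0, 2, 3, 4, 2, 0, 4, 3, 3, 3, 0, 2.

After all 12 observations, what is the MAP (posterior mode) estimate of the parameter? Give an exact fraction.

27/23

obs 1: x=0 → posterior Gamma(2, 12)
obs 2: x=2 → posterior Gamma(4, 13)
obs 3: x=3 → posterior Gamma(7, 14)
obs 4: x=4 → posterior Gamma(11, 15)
obs 5: x=2 → posterior Gamma(13, 16)
obs 6: x=0 → posterior Gamma(13, 17)
obs 7: x=4 → posterior Gamma(17, 18)
obs 8: x=3 → posterior Gamma(20, 19)
obs 9: x=3 → posterior Gamma(23, 20)
obs 10: x=3 → posterior Gamma(26, 21)
obs 11: x=0 → posterior Gamma(26, 22)
obs 12: x=2 → posterior Gamma(28, 23)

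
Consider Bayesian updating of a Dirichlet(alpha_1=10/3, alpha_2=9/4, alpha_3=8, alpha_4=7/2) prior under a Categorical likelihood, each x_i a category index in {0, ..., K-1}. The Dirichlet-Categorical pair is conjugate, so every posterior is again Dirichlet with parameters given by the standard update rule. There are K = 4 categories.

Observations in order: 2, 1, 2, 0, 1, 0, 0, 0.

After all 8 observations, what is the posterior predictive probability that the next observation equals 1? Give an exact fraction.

obs 1: x=2 → posterior Dirichlet(10/3, 9/4, 9, 7/2)
obs 2: x=1 → posterior Dirichlet(10/3, 13/4, 9, 7/2)
obs 3: x=2 → posterior Dirichlet(10/3, 13/4, 10, 7/2)
obs 4: x=0 → posterior Dirichlet(13/3, 13/4, 10, 7/2)
obs 5: x=1 → posterior Dirichlet(13/3, 17/4, 10, 7/2)
obs 6: x=0 → posterior Dirichlet(16/3, 17/4, 10, 7/2)
obs 7: x=0 → posterior Dirichlet(19/3, 17/4, 10, 7/2)
obs 8: x=0 → posterior Dirichlet(22/3, 17/4, 10, 7/2)

51/301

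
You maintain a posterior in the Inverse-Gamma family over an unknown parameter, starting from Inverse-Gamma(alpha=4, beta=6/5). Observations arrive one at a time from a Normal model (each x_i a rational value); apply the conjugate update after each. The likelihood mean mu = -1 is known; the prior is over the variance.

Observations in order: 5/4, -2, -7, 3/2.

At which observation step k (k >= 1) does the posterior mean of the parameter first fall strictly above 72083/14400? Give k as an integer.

k = 4

obs 1: x=5/4 → posterior Inverse-Gamma(9/2, 597/160)
obs 2: x=-2 → posterior Inverse-Gamma(5, 677/160)
obs 3: x=-7 → posterior Inverse-Gamma(11/2, 3557/160)
obs 4: x=3/2 → posterior Inverse-Gamma(6, 4057/160)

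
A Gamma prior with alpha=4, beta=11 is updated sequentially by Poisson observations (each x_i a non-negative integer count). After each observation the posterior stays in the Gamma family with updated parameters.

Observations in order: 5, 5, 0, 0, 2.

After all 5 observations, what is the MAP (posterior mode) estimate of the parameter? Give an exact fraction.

15/16

obs 1: x=5 → posterior Gamma(9, 12)
obs 2: x=5 → posterior Gamma(14, 13)
obs 3: x=0 → posterior Gamma(14, 14)
obs 4: x=0 → posterior Gamma(14, 15)
obs 5: x=2 → posterior Gamma(16, 16)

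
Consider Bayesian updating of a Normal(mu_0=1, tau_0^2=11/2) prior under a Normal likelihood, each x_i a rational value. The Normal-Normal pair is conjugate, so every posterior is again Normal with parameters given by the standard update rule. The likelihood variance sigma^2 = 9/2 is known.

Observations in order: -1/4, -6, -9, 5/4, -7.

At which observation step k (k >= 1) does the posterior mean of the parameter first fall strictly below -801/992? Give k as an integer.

k = 2

obs 1: x=-1/4 → posterior Normal(5/16, 99/40)
obs 2: x=-6 → posterior Normal(-239/124, 99/62)
obs 3: x=-9 → posterior Normal(-635/168, 33/28)
obs 4: x=5/4 → posterior Normal(-145/53, 99/106)
obs 5: x=-7 → posterior Normal(-111/32, 99/128)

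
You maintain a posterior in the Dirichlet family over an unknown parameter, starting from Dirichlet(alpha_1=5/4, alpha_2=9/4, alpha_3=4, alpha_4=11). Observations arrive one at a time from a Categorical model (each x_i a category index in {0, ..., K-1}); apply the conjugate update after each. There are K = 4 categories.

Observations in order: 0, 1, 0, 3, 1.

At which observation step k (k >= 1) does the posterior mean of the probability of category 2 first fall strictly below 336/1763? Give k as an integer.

k = 3

obs 1: x=0 → posterior Dirichlet(9/4, 9/4, 4, 11)
obs 2: x=1 → posterior Dirichlet(9/4, 13/4, 4, 11)
obs 3: x=0 → posterior Dirichlet(13/4, 13/4, 4, 11)
obs 4: x=3 → posterior Dirichlet(13/4, 13/4, 4, 12)
obs 5: x=1 → posterior Dirichlet(13/4, 17/4, 4, 12)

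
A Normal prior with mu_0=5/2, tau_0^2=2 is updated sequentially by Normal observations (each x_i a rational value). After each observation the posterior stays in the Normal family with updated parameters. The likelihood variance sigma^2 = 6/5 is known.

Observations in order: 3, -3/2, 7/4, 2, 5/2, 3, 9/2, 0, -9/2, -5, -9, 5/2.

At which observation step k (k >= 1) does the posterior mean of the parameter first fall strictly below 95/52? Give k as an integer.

k = 2

obs 1: x=3 → posterior Normal(45/16, 3/4)
obs 2: x=-3/2 → posterior Normal(15/13, 6/13)
obs 3: x=7/4 → posterior Normal(95/72, 1/3)
obs 4: x=2 → posterior Normal(135/92, 6/23)
obs 5: x=5/2 → posterior Normal(185/112, 3/14)
obs 6: x=3 → posterior Normal(245/132, 2/11)
obs 7: x=9/2 → posterior Normal(335/152, 3/19)
obs 8: x=0 → posterior Normal(335/172, 6/43)
obs 9: x=-9/2 → posterior Normal(245/192, 1/8)
obs 10: x=-5 → posterior Normal(145/212, 6/53)
obs 11: x=-9 → posterior Normal(-35/232, 3/29)
obs 12: x=5/2 → posterior Normal(5/84, 2/21)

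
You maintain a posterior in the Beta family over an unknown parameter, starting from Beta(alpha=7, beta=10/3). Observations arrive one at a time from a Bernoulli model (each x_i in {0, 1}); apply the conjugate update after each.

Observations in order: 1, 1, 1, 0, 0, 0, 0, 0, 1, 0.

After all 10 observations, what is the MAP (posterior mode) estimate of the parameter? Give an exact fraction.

obs 1: x=1 → posterior Beta(8, 10/3)
obs 2: x=1 → posterior Beta(9, 10/3)
obs 3: x=1 → posterior Beta(10, 10/3)
obs 4: x=0 → posterior Beta(10, 13/3)
obs 5: x=0 → posterior Beta(10, 16/3)
obs 6: x=0 → posterior Beta(10, 19/3)
obs 7: x=0 → posterior Beta(10, 22/3)
obs 8: x=0 → posterior Beta(10, 25/3)
obs 9: x=1 → posterior Beta(11, 25/3)
obs 10: x=0 → posterior Beta(11, 28/3)

6/11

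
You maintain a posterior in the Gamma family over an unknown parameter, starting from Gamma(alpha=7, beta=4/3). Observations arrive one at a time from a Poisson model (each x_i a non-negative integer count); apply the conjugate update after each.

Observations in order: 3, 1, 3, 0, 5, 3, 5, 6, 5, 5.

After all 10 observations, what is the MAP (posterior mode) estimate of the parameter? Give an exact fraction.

obs 1: x=3 → posterior Gamma(10, 7/3)
obs 2: x=1 → posterior Gamma(11, 10/3)
obs 3: x=3 → posterior Gamma(14, 13/3)
obs 4: x=0 → posterior Gamma(14, 16/3)
obs 5: x=5 → posterior Gamma(19, 19/3)
obs 6: x=3 → posterior Gamma(22, 22/3)
obs 7: x=5 → posterior Gamma(27, 25/3)
obs 8: x=6 → posterior Gamma(33, 28/3)
obs 9: x=5 → posterior Gamma(38, 31/3)
obs 10: x=5 → posterior Gamma(43, 34/3)

63/17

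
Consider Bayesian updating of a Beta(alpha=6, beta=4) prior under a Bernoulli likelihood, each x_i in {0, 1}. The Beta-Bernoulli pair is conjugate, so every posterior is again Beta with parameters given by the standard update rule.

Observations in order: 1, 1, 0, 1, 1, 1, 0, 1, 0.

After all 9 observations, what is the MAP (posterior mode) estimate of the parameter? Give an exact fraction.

11/17

obs 1: x=1 → posterior Beta(7, 4)
obs 2: x=1 → posterior Beta(8, 4)
obs 3: x=0 → posterior Beta(8, 5)
obs 4: x=1 → posterior Beta(9, 5)
obs 5: x=1 → posterior Beta(10, 5)
obs 6: x=1 → posterior Beta(11, 5)
obs 7: x=0 → posterior Beta(11, 6)
obs 8: x=1 → posterior Beta(12, 6)
obs 9: x=0 → posterior Beta(12, 7)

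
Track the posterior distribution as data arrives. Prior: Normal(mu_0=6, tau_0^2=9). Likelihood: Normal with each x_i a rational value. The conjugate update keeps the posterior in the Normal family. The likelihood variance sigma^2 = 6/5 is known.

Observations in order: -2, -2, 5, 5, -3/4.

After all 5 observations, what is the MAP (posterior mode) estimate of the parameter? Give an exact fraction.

33/28

obs 1: x=-2 → posterior Normal(-18/17, 18/17)
obs 2: x=-2 → posterior Normal(-3/2, 9/16)
obs 3: x=5 → posterior Normal(27/47, 18/47)
obs 4: x=5 → posterior Normal(51/31, 9/31)
obs 5: x=-3/4 → posterior Normal(33/28, 18/77)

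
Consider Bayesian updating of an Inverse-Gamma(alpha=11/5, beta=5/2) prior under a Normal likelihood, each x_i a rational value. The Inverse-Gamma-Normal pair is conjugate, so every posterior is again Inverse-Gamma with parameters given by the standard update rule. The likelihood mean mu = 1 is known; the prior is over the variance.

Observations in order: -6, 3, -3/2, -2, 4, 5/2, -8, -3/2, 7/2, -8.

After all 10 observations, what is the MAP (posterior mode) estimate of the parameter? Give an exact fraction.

1295/82

obs 1: x=-6 → posterior Inverse-Gamma(27/10, 27)
obs 2: x=3 → posterior Inverse-Gamma(16/5, 29)
obs 3: x=-3/2 → posterior Inverse-Gamma(37/10, 257/8)
obs 4: x=-2 → posterior Inverse-Gamma(21/5, 293/8)
obs 5: x=4 → posterior Inverse-Gamma(47/10, 329/8)
obs 6: x=5/2 → posterior Inverse-Gamma(26/5, 169/4)
obs 7: x=-8 → posterior Inverse-Gamma(57/10, 331/4)
obs 8: x=-3/2 → posterior Inverse-Gamma(31/5, 687/8)
obs 9: x=7/2 → posterior Inverse-Gamma(67/10, 89)
obs 10: x=-8 → posterior Inverse-Gamma(36/5, 259/2)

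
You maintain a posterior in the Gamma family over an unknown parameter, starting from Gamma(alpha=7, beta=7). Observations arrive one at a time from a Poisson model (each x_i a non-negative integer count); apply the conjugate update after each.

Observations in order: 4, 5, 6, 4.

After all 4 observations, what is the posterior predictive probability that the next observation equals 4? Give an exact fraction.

3145206788306210567152290356279/26375145977752200703216699047936

obs 1: x=4 → posterior Gamma(11, 8)
obs 2: x=5 → posterior Gamma(16, 9)
obs 3: x=6 → posterior Gamma(22, 10)
obs 4: x=4 → posterior Gamma(26, 11)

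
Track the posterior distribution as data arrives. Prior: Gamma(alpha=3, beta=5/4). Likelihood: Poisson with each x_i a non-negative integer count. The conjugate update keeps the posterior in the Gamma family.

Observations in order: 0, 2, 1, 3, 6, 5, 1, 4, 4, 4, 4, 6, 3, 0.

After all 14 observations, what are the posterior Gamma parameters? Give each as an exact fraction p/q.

alpha=46, beta=61/4

obs 1: x=0 → posterior Gamma(3, 9/4)
obs 2: x=2 → posterior Gamma(5, 13/4)
obs 3: x=1 → posterior Gamma(6, 17/4)
obs 4: x=3 → posterior Gamma(9, 21/4)
obs 5: x=6 → posterior Gamma(15, 25/4)
obs 6: x=5 → posterior Gamma(20, 29/4)
obs 7: x=1 → posterior Gamma(21, 33/4)
obs 8: x=4 → posterior Gamma(25, 37/4)
obs 9: x=4 → posterior Gamma(29, 41/4)
obs 10: x=4 → posterior Gamma(33, 45/4)
obs 11: x=4 → posterior Gamma(37, 49/4)
obs 12: x=6 → posterior Gamma(43, 53/4)
obs 13: x=3 → posterior Gamma(46, 57/4)
obs 14: x=0 → posterior Gamma(46, 61/4)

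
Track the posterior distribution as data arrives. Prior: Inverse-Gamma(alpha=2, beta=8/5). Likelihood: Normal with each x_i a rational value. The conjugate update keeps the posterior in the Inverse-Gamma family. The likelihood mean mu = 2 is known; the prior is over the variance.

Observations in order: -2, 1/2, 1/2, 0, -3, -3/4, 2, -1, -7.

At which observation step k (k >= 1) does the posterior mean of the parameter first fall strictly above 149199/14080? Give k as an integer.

obs 1: x=-2 → posterior Inverse-Gamma(5/2, 48/5)
obs 2: x=1/2 → posterior Inverse-Gamma(3, 429/40)
obs 3: x=1/2 → posterior Inverse-Gamma(7/2, 237/20)
obs 4: x=0 → posterior Inverse-Gamma(4, 277/20)
obs 5: x=-3 → posterior Inverse-Gamma(9/2, 527/20)
obs 6: x=-3/4 → posterior Inverse-Gamma(5, 4821/160)
obs 7: x=2 → posterior Inverse-Gamma(11/2, 4821/160)
obs 8: x=-1 → posterior Inverse-Gamma(6, 5541/160)
obs 9: x=-7 → posterior Inverse-Gamma(13/2, 12021/160)

k = 9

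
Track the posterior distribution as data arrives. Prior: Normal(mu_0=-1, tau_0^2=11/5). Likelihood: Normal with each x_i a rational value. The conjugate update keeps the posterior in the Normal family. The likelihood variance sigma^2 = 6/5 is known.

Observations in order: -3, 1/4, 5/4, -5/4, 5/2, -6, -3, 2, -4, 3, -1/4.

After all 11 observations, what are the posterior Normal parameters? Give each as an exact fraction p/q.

obs 1: x=-3 → posterior Normal(-39/17, 66/85)
obs 2: x=1/4 → posterior Normal(-145/112, 33/70)
obs 3: x=5/4 → posterior Normal(-15/26, 22/65)
obs 4: x=-5/4 → posterior Normal(-29/40, 33/125)
obs 5: x=5/2 → posterior Normal(-35/244, 66/305)
obs 6: x=-6 → posterior Normal(-299/288, 11/60)
obs 7: x=-3 → posterior Normal(-431/332, 66/415)
obs 8: x=2 → posterior Normal(-343/376, 33/235)
obs 9: x=-4 → posterior Normal(-173/140, 22/175)
obs 10: x=3 → posterior Normal(-387/464, 33/290)
obs 11: x=-1/4 → posterior Normal(-199/254, 66/635)

mu_0=-199/254, tau_0^2=66/635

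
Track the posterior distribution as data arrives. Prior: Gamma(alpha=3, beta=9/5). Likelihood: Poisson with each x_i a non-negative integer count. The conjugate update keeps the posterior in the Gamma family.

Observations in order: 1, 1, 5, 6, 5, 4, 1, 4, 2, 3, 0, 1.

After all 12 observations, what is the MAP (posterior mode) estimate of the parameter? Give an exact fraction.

175/69

obs 1: x=1 → posterior Gamma(4, 14/5)
obs 2: x=1 → posterior Gamma(5, 19/5)
obs 3: x=5 → posterior Gamma(10, 24/5)
obs 4: x=6 → posterior Gamma(16, 29/5)
obs 5: x=5 → posterior Gamma(21, 34/5)
obs 6: x=4 → posterior Gamma(25, 39/5)
obs 7: x=1 → posterior Gamma(26, 44/5)
obs 8: x=4 → posterior Gamma(30, 49/5)
obs 9: x=2 → posterior Gamma(32, 54/5)
obs 10: x=3 → posterior Gamma(35, 59/5)
obs 11: x=0 → posterior Gamma(35, 64/5)
obs 12: x=1 → posterior Gamma(36, 69/5)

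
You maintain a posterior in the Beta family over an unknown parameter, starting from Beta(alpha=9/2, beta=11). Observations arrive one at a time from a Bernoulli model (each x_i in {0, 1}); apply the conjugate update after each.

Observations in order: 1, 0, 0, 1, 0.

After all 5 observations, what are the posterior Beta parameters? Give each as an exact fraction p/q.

obs 1: x=1 → posterior Beta(11/2, 11)
obs 2: x=0 → posterior Beta(11/2, 12)
obs 3: x=0 → posterior Beta(11/2, 13)
obs 4: x=1 → posterior Beta(13/2, 13)
obs 5: x=0 → posterior Beta(13/2, 14)

alpha=13/2, beta=14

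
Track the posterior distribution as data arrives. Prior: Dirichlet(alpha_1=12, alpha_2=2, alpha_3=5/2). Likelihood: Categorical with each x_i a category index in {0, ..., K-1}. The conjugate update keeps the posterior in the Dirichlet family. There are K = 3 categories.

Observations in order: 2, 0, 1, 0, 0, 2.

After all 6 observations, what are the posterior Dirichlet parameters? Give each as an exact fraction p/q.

obs 1: x=2 → posterior Dirichlet(12, 2, 7/2)
obs 2: x=0 → posterior Dirichlet(13, 2, 7/2)
obs 3: x=1 → posterior Dirichlet(13, 3, 7/2)
obs 4: x=0 → posterior Dirichlet(14, 3, 7/2)
obs 5: x=0 → posterior Dirichlet(15, 3, 7/2)
obs 6: x=2 → posterior Dirichlet(15, 3, 9/2)

alpha_1=15, alpha_2=3, alpha_3=9/2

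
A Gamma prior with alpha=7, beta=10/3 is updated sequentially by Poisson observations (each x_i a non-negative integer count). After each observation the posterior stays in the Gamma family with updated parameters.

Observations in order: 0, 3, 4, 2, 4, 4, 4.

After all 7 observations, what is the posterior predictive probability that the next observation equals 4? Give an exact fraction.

1460293601620614822411211255602613488728634590265/10170102859315411774579628461341138023025901305856

obs 1: x=0 → posterior Gamma(7, 13/3)
obs 2: x=3 → posterior Gamma(10, 16/3)
obs 3: x=4 → posterior Gamma(14, 19/3)
obs 4: x=2 → posterior Gamma(16, 22/3)
obs 5: x=4 → posterior Gamma(20, 25/3)
obs 6: x=4 → posterior Gamma(24, 28/3)
obs 7: x=4 → posterior Gamma(28, 31/3)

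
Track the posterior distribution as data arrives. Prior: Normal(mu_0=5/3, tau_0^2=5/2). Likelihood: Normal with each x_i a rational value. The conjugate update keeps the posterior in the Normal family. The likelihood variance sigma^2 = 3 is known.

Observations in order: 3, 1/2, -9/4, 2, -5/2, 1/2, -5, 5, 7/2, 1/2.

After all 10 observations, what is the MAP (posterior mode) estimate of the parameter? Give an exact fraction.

145/224

obs 1: x=3 → posterior Normal(25/11, 15/11)
obs 2: x=1/2 → posterior Normal(55/32, 15/16)
obs 3: x=-9/4 → posterior Normal(65/84, 5/7)
obs 4: x=2 → posterior Normal(105/104, 15/26)
obs 5: x=-5/2 → posterior Normal(55/124, 15/31)
obs 6: x=1/2 → posterior Normal(65/144, 5/12)
obs 7: x=-5 → posterior Normal(-35/164, 15/41)
obs 8: x=5 → posterior Normal(65/184, 15/46)
obs 9: x=7/2 → posterior Normal(45/68, 5/17)
obs 10: x=1/2 → posterior Normal(145/224, 15/56)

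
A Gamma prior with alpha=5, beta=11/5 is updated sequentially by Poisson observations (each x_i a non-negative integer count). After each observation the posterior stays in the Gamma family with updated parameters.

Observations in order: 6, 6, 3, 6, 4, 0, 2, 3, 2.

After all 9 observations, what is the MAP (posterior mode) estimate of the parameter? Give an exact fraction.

obs 1: x=6 → posterior Gamma(11, 16/5)
obs 2: x=6 → posterior Gamma(17, 21/5)
obs 3: x=3 → posterior Gamma(20, 26/5)
obs 4: x=6 → posterior Gamma(26, 31/5)
obs 5: x=4 → posterior Gamma(30, 36/5)
obs 6: x=0 → posterior Gamma(30, 41/5)
obs 7: x=2 → posterior Gamma(32, 46/5)
obs 8: x=3 → posterior Gamma(35, 51/5)
obs 9: x=2 → posterior Gamma(37, 56/5)

45/14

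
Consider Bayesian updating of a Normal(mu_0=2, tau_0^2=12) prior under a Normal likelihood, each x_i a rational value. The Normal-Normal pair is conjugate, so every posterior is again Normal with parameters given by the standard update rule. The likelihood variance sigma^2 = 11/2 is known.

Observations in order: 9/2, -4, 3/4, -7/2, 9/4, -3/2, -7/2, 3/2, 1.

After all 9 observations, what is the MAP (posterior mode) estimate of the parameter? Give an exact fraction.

-38/227

obs 1: x=9/2 → posterior Normal(26/7, 132/35)
obs 2: x=-4 → posterior Normal(34/59, 132/59)
obs 3: x=3/4 → posterior Normal(52/83, 132/83)
obs 4: x=-7/2 → posterior Normal(-32/107, 132/107)
obs 5: x=9/4 → posterior Normal(22/131, 132/131)
obs 6: x=-3/2 → posterior Normal(-14/155, 132/155)
obs 7: x=-7/2 → posterior Normal(-98/179, 132/179)
obs 8: x=3/2 → posterior Normal(-62/203, 132/203)
obs 9: x=1 → posterior Normal(-38/227, 132/227)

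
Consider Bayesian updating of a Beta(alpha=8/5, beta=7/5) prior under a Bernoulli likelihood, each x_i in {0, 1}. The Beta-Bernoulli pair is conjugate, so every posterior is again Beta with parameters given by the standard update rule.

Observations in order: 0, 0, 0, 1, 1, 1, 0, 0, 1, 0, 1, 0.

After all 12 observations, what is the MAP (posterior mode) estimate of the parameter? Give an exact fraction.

28/65

obs 1: x=0 → posterior Beta(8/5, 12/5)
obs 2: x=0 → posterior Beta(8/5, 17/5)
obs 3: x=0 → posterior Beta(8/5, 22/5)
obs 4: x=1 → posterior Beta(13/5, 22/5)
obs 5: x=1 → posterior Beta(18/5, 22/5)
obs 6: x=1 → posterior Beta(23/5, 22/5)
obs 7: x=0 → posterior Beta(23/5, 27/5)
obs 8: x=0 → posterior Beta(23/5, 32/5)
obs 9: x=1 → posterior Beta(28/5, 32/5)
obs 10: x=0 → posterior Beta(28/5, 37/5)
obs 11: x=1 → posterior Beta(33/5, 37/5)
obs 12: x=0 → posterior Beta(33/5, 42/5)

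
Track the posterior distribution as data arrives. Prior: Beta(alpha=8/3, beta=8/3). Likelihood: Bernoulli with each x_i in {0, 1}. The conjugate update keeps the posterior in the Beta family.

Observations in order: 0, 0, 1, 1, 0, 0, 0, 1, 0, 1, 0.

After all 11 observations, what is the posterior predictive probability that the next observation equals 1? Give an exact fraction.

obs 1: x=0 → posterior Beta(8/3, 11/3)
obs 2: x=0 → posterior Beta(8/3, 14/3)
obs 3: x=1 → posterior Beta(11/3, 14/3)
obs 4: x=1 → posterior Beta(14/3, 14/3)
obs 5: x=0 → posterior Beta(14/3, 17/3)
obs 6: x=0 → posterior Beta(14/3, 20/3)
obs 7: x=0 → posterior Beta(14/3, 23/3)
obs 8: x=1 → posterior Beta(17/3, 23/3)
obs 9: x=0 → posterior Beta(17/3, 26/3)
obs 10: x=1 → posterior Beta(20/3, 26/3)
obs 11: x=0 → posterior Beta(20/3, 29/3)

20/49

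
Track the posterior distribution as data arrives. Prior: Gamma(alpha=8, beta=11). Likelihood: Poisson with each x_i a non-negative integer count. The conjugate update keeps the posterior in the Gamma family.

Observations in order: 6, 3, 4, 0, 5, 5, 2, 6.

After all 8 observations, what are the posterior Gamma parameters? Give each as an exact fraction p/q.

obs 1: x=6 → posterior Gamma(14, 12)
obs 2: x=3 → posterior Gamma(17, 13)
obs 3: x=4 → posterior Gamma(21, 14)
obs 4: x=0 → posterior Gamma(21, 15)
obs 5: x=5 → posterior Gamma(26, 16)
obs 6: x=5 → posterior Gamma(31, 17)
obs 7: x=2 → posterior Gamma(33, 18)
obs 8: x=6 → posterior Gamma(39, 19)

alpha=39, beta=19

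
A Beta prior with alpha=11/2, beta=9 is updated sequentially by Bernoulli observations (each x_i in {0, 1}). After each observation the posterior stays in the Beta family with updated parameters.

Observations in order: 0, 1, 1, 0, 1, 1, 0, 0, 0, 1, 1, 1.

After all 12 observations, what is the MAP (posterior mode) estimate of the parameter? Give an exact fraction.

23/49

obs 1: x=0 → posterior Beta(11/2, 10)
obs 2: x=1 → posterior Beta(13/2, 10)
obs 3: x=1 → posterior Beta(15/2, 10)
obs 4: x=0 → posterior Beta(15/2, 11)
obs 5: x=1 → posterior Beta(17/2, 11)
obs 6: x=1 → posterior Beta(19/2, 11)
obs 7: x=0 → posterior Beta(19/2, 12)
obs 8: x=0 → posterior Beta(19/2, 13)
obs 9: x=0 → posterior Beta(19/2, 14)
obs 10: x=1 → posterior Beta(21/2, 14)
obs 11: x=1 → posterior Beta(23/2, 14)
obs 12: x=1 → posterior Beta(25/2, 14)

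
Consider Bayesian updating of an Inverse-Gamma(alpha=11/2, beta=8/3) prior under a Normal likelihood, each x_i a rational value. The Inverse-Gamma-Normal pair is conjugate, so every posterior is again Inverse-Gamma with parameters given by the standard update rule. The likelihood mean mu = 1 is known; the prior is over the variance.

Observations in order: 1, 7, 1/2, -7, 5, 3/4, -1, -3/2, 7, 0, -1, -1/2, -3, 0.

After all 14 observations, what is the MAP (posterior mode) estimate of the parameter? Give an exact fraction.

9223/1296

obs 1: x=1 → posterior Inverse-Gamma(6, 8/3)
obs 2: x=7 → posterior Inverse-Gamma(13/2, 62/3)
obs 3: x=1/2 → posterior Inverse-Gamma(7, 499/24)
obs 4: x=-7 → posterior Inverse-Gamma(15/2, 1267/24)
obs 5: x=5 → posterior Inverse-Gamma(8, 1459/24)
obs 6: x=3/4 → posterior Inverse-Gamma(17/2, 5839/96)
obs 7: x=-1 → posterior Inverse-Gamma(9, 6031/96)
obs 8: x=-3/2 → posterior Inverse-Gamma(19/2, 6331/96)
obs 9: x=7 → posterior Inverse-Gamma(10, 8059/96)
obs 10: x=0 → posterior Inverse-Gamma(21/2, 8107/96)
obs 11: x=-1 → posterior Inverse-Gamma(11, 8299/96)
obs 12: x=-1/2 → posterior Inverse-Gamma(23/2, 8407/96)
obs 13: x=-3 → posterior Inverse-Gamma(12, 9175/96)
obs 14: x=0 → posterior Inverse-Gamma(25/2, 9223/96)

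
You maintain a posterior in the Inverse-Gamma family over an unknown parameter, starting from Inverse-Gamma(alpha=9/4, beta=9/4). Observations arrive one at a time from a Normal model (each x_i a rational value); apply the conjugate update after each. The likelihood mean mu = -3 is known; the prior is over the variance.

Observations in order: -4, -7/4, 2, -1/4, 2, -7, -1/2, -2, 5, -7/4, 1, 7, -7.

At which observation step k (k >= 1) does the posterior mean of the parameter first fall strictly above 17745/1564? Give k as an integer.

obs 1: x=-4 → posterior Inverse-Gamma(11/4, 11/4)
obs 2: x=-7/4 → posterior Inverse-Gamma(13/4, 113/32)
obs 3: x=2 → posterior Inverse-Gamma(15/4, 513/32)
obs 4: x=-1/4 → posterior Inverse-Gamma(17/4, 317/16)
obs 5: x=2 → posterior Inverse-Gamma(19/4, 517/16)
obs 6: x=-7 → posterior Inverse-Gamma(21/4, 645/16)
obs 7: x=-1/2 → posterior Inverse-Gamma(23/4, 695/16)
obs 8: x=-2 → posterior Inverse-Gamma(25/4, 703/16)
obs 9: x=5 → posterior Inverse-Gamma(27/4, 1215/16)
obs 10: x=-7/4 → posterior Inverse-Gamma(29/4, 2455/32)
obs 11: x=1 → posterior Inverse-Gamma(31/4, 2711/32)
obs 12: x=7 → posterior Inverse-Gamma(33/4, 4311/32)
obs 13: x=-7 → posterior Inverse-Gamma(35/4, 4567/32)

k = 9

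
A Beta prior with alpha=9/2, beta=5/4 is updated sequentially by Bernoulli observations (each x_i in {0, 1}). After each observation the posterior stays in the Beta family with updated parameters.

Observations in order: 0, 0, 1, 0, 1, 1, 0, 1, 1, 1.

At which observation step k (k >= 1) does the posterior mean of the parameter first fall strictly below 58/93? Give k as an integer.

obs 1: x=0 → posterior Beta(9/2, 9/4)
obs 2: x=0 → posterior Beta(9/2, 13/4)
obs 3: x=1 → posterior Beta(11/2, 13/4)
obs 4: x=0 → posterior Beta(11/2, 17/4)
obs 5: x=1 → posterior Beta(13/2, 17/4)
obs 6: x=1 → posterior Beta(15/2, 17/4)
obs 7: x=0 → posterior Beta(15/2, 21/4)
obs 8: x=1 → posterior Beta(17/2, 21/4)
obs 9: x=1 → posterior Beta(19/2, 21/4)
obs 10: x=1 → posterior Beta(21/2, 21/4)

k = 2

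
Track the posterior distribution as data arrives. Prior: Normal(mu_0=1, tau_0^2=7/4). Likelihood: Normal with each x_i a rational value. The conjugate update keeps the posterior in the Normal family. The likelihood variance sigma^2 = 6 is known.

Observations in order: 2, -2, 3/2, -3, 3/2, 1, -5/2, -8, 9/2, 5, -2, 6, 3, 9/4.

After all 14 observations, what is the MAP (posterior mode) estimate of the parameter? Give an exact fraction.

obs 1: x=2 → posterior Normal(38/31, 42/31)
obs 2: x=-2 → posterior Normal(12/19, 21/19)
obs 3: x=3/2 → posterior Normal(23/30, 14/15)
obs 4: x=-3 → posterior Normal(27/104, 21/26)
obs 5: x=3/2 → posterior Normal(24/59, 42/59)
obs 6: x=1 → posterior Normal(31/66, 7/11)
obs 7: x=-5/2 → posterior Normal(27/146, 42/73)
obs 8: x=-8 → posterior Normal(-17/32, 21/40)
obs 9: x=9/2 → posterior Normal(-11/87, 14/29)
obs 10: x=5 → posterior Normal(12/47, 21/47)
obs 11: x=-2 → posterior Normal(10/101, 42/101)
obs 12: x=6 → posterior Normal(13/27, 7/18)
obs 13: x=3 → posterior Normal(73/115, 42/115)
obs 14: x=9/4 → posterior Normal(355/488, 21/61)

355/488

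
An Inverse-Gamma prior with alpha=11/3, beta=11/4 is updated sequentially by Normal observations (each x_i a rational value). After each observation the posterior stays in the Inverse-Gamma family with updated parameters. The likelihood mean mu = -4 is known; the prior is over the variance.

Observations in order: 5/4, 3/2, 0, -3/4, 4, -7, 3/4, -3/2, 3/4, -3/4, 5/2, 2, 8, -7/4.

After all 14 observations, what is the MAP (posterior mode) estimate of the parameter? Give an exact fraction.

10851/560

obs 1: x=5/4 → posterior Inverse-Gamma(25/6, 529/32)
obs 2: x=3/2 → posterior Inverse-Gamma(14/3, 1013/32)
obs 3: x=0 → posterior Inverse-Gamma(31/6, 1269/32)
obs 4: x=-3/4 → posterior Inverse-Gamma(17/3, 719/16)
obs 5: x=4 → posterior Inverse-Gamma(37/6, 1231/16)
obs 6: x=-7 → posterior Inverse-Gamma(20/3, 1303/16)
obs 7: x=3/4 → posterior Inverse-Gamma(43/6, 2967/32)
obs 8: x=-3/2 → posterior Inverse-Gamma(23/3, 3067/32)
obs 9: x=3/4 → posterior Inverse-Gamma(49/6, 857/8)
obs 10: x=-3/4 → posterior Inverse-Gamma(26/3, 3597/32)
obs 11: x=5/2 → posterior Inverse-Gamma(55/6, 4273/32)
obs 12: x=2 → posterior Inverse-Gamma(29/3, 4849/32)
obs 13: x=8 → posterior Inverse-Gamma(61/6, 7153/32)
obs 14: x=-7/4 → posterior Inverse-Gamma(32/3, 3617/16)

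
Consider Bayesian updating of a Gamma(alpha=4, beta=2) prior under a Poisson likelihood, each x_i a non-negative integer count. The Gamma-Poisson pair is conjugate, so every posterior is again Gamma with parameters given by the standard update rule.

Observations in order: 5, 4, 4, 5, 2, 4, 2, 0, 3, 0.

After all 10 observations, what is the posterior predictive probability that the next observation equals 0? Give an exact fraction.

410186270246002225336426103593500672/5756130429098929077956071497934208653

obs 1: x=5 → posterior Gamma(9, 3)
obs 2: x=4 → posterior Gamma(13, 4)
obs 3: x=4 → posterior Gamma(17, 5)
obs 4: x=5 → posterior Gamma(22, 6)
obs 5: x=2 → posterior Gamma(24, 7)
obs 6: x=4 → posterior Gamma(28, 8)
obs 7: x=2 → posterior Gamma(30, 9)
obs 8: x=0 → posterior Gamma(30, 10)
obs 9: x=3 → posterior Gamma(33, 11)
obs 10: x=0 → posterior Gamma(33, 12)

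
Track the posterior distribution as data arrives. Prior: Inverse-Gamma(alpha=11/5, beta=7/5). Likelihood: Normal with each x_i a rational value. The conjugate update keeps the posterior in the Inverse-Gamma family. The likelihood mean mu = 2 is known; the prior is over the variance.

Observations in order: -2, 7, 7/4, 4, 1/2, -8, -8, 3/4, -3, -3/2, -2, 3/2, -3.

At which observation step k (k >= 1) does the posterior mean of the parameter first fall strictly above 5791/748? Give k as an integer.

obs 1: x=-2 → posterior Inverse-Gamma(27/10, 47/5)
obs 2: x=7 → posterior Inverse-Gamma(16/5, 219/10)
obs 3: x=7/4 → posterior Inverse-Gamma(37/10, 3509/160)
obs 4: x=4 → posterior Inverse-Gamma(21/5, 3829/160)
obs 5: x=1/2 → posterior Inverse-Gamma(47/10, 4009/160)
obs 6: x=-8 → posterior Inverse-Gamma(26/5, 12009/160)
obs 7: x=-8 → posterior Inverse-Gamma(57/10, 20009/160)
obs 8: x=3/4 → posterior Inverse-Gamma(31/5, 10067/80)
obs 9: x=-3 → posterior Inverse-Gamma(67/10, 11067/80)
obs 10: x=-3/2 → posterior Inverse-Gamma(36/5, 11557/80)
obs 11: x=-2 → posterior Inverse-Gamma(77/10, 12197/80)
obs 12: x=3/2 → posterior Inverse-Gamma(41/5, 12207/80)
obs 13: x=-3 → posterior Inverse-Gamma(87/10, 13207/80)

k = 2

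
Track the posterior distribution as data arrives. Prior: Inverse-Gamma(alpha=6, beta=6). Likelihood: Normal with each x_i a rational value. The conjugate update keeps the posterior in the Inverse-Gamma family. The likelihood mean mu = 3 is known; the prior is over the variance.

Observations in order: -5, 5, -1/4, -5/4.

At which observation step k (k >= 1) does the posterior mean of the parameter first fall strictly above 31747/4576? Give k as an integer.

obs 1: x=-5 → posterior Inverse-Gamma(13/2, 38)
obs 2: x=5 → posterior Inverse-Gamma(7, 40)
obs 3: x=-1/4 → posterior Inverse-Gamma(15/2, 1449/32)
obs 4: x=-5/4 → posterior Inverse-Gamma(8, 869/16)

k = 3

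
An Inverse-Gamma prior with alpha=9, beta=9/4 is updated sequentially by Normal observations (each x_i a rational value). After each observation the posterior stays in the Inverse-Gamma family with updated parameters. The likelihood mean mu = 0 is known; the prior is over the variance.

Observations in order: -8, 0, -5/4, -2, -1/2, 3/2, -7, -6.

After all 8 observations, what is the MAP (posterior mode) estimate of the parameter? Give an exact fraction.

obs 1: x=-8 → posterior Inverse-Gamma(19/2, 137/4)
obs 2: x=0 → posterior Inverse-Gamma(10, 137/4)
obs 3: x=-5/4 → posterior Inverse-Gamma(21/2, 1121/32)
obs 4: x=-2 → posterior Inverse-Gamma(11, 1185/32)
obs 5: x=-1/2 → posterior Inverse-Gamma(23/2, 1189/32)
obs 6: x=3/2 → posterior Inverse-Gamma(12, 1225/32)
obs 7: x=-7 → posterior Inverse-Gamma(25/2, 2009/32)
obs 8: x=-6 → posterior Inverse-Gamma(13, 2585/32)

2585/448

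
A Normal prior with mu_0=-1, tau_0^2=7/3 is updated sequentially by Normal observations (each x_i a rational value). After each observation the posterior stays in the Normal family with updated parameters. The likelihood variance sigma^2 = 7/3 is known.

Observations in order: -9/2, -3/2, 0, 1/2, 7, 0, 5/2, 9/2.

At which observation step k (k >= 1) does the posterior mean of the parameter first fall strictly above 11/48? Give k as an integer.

obs 1: x=-9/2 → posterior Normal(-11/4, 7/6)
obs 2: x=-3/2 → posterior Normal(-7/3, 7/9)
obs 3: x=0 → posterior Normal(-7/4, 7/12)
obs 4: x=1/2 → posterior Normal(-13/10, 7/15)
obs 5: x=7 → posterior Normal(1/12, 7/18)
obs 6: x=0 → posterior Normal(1/14, 1/3)
obs 7: x=5/2 → posterior Normal(3/8, 7/24)
obs 8: x=9/2 → posterior Normal(5/6, 7/27)

k = 7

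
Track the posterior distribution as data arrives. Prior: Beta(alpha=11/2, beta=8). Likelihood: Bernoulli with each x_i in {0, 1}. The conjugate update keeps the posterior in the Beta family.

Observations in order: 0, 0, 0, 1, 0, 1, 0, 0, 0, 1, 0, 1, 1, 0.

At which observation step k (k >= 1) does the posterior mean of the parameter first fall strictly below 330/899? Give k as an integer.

k = 2

obs 1: x=0 → posterior Beta(11/2, 9)
obs 2: x=0 → posterior Beta(11/2, 10)
obs 3: x=0 → posterior Beta(11/2, 11)
obs 4: x=1 → posterior Beta(13/2, 11)
obs 5: x=0 → posterior Beta(13/2, 12)
obs 6: x=1 → posterior Beta(15/2, 12)
obs 7: x=0 → posterior Beta(15/2, 13)
obs 8: x=0 → posterior Beta(15/2, 14)
obs 9: x=0 → posterior Beta(15/2, 15)
obs 10: x=1 → posterior Beta(17/2, 15)
obs 11: x=0 → posterior Beta(17/2, 16)
obs 12: x=1 → posterior Beta(19/2, 16)
obs 13: x=1 → posterior Beta(21/2, 16)
obs 14: x=0 → posterior Beta(21/2, 17)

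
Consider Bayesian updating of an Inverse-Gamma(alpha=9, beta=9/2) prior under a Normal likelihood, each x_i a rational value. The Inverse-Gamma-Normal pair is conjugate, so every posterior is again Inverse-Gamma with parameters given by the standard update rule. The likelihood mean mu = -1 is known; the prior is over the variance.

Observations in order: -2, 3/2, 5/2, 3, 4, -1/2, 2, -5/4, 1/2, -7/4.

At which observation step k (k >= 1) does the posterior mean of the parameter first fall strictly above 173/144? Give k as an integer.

obs 1: x=-2 → posterior Inverse-Gamma(19/2, 5)
obs 2: x=3/2 → posterior Inverse-Gamma(10, 65/8)
obs 3: x=5/2 → posterior Inverse-Gamma(21/2, 57/4)
obs 4: x=3 → posterior Inverse-Gamma(11, 89/4)
obs 5: x=4 → posterior Inverse-Gamma(23/2, 139/4)
obs 6: x=-1/2 → posterior Inverse-Gamma(12, 279/8)
obs 7: x=2 → posterior Inverse-Gamma(25/2, 315/8)
obs 8: x=-5/4 → posterior Inverse-Gamma(13, 1261/32)
obs 9: x=1/2 → posterior Inverse-Gamma(27/2, 1297/32)
obs 10: x=-7/4 → posterior Inverse-Gamma(14, 653/16)

k = 3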